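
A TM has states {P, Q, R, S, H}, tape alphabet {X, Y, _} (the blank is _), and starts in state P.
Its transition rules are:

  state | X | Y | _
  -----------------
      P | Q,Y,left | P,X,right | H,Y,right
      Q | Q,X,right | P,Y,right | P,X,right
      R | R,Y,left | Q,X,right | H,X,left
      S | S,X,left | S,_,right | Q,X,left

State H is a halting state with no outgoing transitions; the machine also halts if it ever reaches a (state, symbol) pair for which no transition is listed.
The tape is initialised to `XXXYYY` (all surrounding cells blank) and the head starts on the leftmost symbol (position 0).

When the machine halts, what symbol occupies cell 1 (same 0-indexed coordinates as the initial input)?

Y

P | _[X]XXYYY__   read X → write Y, move left, go to Q
Q | [_]YXXYYY__   read _ → write X, move right, go to P
P | X[Y]XXYYY__   read Y → write X, move right, go to P
P | XX[X]XYYY__   read X → write Y, move left, go to Q
Q | X[X]YXYYY__   read X → write X, move right, go to Q
Q | XX[Y]XYYY__   read Y → write Y, move right, go to P
P | XXY[X]YYY__   read X → write Y, move left, go to Q
Q | XX[Y]YYYY__   read Y → write Y, move right, go to P
P | XXY[Y]YYY__   read Y → write X, move right, go to P
P | XXYX[Y]YY__   read Y → write X, move right, go to P
P | XXYXX[Y]Y__   read Y → write X, move right, go to P
P | XXYXXX[Y]__   read Y → write X, move right, go to P
P | XXYXXXX[_]_   read _ → write Y, move right, go to H
H | XXYXXXXY[_]
Cell 1 holds Y when M halts.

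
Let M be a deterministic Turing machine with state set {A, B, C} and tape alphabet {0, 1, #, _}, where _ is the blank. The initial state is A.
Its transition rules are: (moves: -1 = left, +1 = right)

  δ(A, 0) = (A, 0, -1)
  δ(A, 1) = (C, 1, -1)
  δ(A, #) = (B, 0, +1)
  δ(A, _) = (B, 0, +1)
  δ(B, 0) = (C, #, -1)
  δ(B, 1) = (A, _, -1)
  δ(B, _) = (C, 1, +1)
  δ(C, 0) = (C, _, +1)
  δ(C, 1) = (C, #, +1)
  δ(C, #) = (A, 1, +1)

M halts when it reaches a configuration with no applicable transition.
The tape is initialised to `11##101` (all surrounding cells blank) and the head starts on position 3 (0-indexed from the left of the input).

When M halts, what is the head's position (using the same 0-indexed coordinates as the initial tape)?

7

A | 11#[#]101_   read # → write 0, move +1, go to B
B | 11#0[1]01_   read 1 → write _, move -1, go to A
A | 11#[0]_01_   read 0 → write 0, move -1, go to A
A | 11[#]0_01_   read # → write 0, move +1, go to B
B | 110[0]_01_   read 0 → write #, move -1, go to C
C | 11[0]#_01_   read 0 → write _, move +1, go to C
C | 11_[#]_01_   read # → write 1, move +1, go to A
A | 11_1[_]01_   read _ → write 0, move +1, go to B
B | 11_10[0]1_   read 0 → write #, move -1, go to C
C | 11_1[0]#1_   read 0 → write _, move +1, go to C
C | 11_1_[#]1_   read # → write 1, move +1, go to A
A | 11_1_1[1]_   read 1 → write 1, move -1, go to C
C | 11_1_[1]1_   read 1 → write #, move +1, go to C
C | 11_1_#[1]_   read 1 → write #, move +1, go to C
C | 11_1_##[_]
At halt the head is at cell 7.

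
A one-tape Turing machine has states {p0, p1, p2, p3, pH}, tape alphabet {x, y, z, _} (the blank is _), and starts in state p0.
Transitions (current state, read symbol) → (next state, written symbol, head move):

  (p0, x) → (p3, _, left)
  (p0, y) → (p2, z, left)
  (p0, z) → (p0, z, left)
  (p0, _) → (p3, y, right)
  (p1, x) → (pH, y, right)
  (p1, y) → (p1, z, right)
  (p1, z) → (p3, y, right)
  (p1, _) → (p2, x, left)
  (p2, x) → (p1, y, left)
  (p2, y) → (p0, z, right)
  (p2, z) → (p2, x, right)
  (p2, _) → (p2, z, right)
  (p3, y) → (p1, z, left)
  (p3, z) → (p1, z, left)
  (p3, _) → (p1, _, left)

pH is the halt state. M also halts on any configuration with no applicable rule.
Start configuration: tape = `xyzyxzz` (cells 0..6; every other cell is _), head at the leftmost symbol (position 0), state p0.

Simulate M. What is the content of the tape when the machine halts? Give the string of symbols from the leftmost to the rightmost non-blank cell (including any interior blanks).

state=p0 head=0 tape=___[x]yzyxzz   (p0,x)→(p3,_,left)
state=p3 head=-1 tape=__[_]_yzyxzz   (p3,_)→(p1,_,left)
state=p1 head=-2 tape=_[_]__yzyxzz   (p1,_)→(p2,x,left)
state=p2 head=-3 tape=[_]x__yzyxzz   (p2,_)→(p2,z,right)
state=p2 head=-2 tape=z[x]__yzyxzz   (p2,x)→(p1,y,left)
state=p1 head=-3 tape=[z]y__yzyxzz   (p1,z)→(p3,y,right)
state=p3 head=-2 tape=y[y]__yzyxzz   (p3,y)→(p1,z,left)
state=p1 head=-3 tape=[y]z__yzyxzz   (p1,y)→(p1,z,right)
state=p1 head=-2 tape=z[z]__yzyxzz   (p1,z)→(p3,y,right)
state=p3 head=-1 tape=zy[_]_yzyxzz   (p3,_)→(p1,_,left)
state=p1 head=-2 tape=z[y]__yzyxzz   (p1,y)→(p1,z,right)
state=p1 head=-1 tape=zz[_]_yzyxzz   (p1,_)→(p2,x,left)
state=p2 head=-2 tape=z[z]x_yzyxzz   (p2,z)→(p2,x,right)
state=p2 head=-1 tape=zx[x]_yzyxzz   (p2,x)→(p1,y,left)
state=p1 head=-2 tape=z[x]y_yzyxzz   (p1,x)→(pH,y,right)
state=pH head=-1 tape=zy[y]_yzyxzz
The non-blank tape span at halt is zyy_yzyxzz.

zyy_yzyxzz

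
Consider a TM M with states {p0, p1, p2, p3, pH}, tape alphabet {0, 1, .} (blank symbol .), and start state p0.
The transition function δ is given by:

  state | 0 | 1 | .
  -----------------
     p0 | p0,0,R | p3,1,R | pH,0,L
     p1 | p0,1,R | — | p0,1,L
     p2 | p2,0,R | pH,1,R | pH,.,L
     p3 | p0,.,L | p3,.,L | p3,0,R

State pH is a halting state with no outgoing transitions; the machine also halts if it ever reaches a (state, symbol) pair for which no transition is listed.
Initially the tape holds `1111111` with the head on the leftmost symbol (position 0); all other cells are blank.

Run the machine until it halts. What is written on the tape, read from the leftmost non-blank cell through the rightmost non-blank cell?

state=p0 head=0 tape=.[1]111111   (p0,1)→(p3,1,R)
state=p3 head=1 tape=.1[1]11111   (p3,1)→(p3,.,L)
state=p3 head=0 tape=.[1].11111   (p3,1)→(p3,.,L)
state=p3 head=-1 tape=[.]..11111   (p3,.)→(p3,0,R)
state=p3 head=0 tape=0[.].11111   (p3,.)→(p3,0,R)
state=p3 head=1 tape=00[.]11111   (p3,.)→(p3,0,R)
state=p3 head=2 tape=000[1]1111   (p3,1)→(p3,.,L)
state=p3 head=1 tape=00[0].1111   (p3,0)→(p0,.,L)
state=p0 head=0 tape=0[0]..1111   (p0,0)→(p0,0,R)
state=p0 head=1 tape=00[.].1111   (p0,.)→(pH,0,L)
state=pH head=0 tape=0[0]0.1111
The non-blank tape span at halt is 000.1111.

000.1111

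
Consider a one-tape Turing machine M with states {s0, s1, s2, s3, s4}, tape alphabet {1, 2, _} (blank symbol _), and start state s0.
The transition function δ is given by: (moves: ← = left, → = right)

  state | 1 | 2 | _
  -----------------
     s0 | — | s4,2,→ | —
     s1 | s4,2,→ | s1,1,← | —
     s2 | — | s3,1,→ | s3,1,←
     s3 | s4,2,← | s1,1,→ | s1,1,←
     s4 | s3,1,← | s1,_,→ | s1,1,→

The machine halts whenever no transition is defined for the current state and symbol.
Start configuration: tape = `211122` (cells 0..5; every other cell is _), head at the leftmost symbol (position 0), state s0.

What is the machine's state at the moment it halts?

s0 | [2]11122   read 2 → write 2, move →, go to s4
s4 | 2[1]1122   read 1 → write 1, move ←, go to s3
s3 | [2]11122   read 2 → write 1, move →, go to s1
s1 | 1[1]1122   read 1 → write 2, move →, go to s4
s4 | 12[1]122   read 1 → write 1, move ←, go to s3
s3 | 1[2]1122   read 2 → write 1, move →, go to s1
s1 | 11[1]122   read 1 → write 2, move →, go to s4
s4 | 112[1]22   read 1 → write 1, move ←, go to s3
s3 | 11[2]122   read 2 → write 1, move →, go to s1
s1 | 111[1]22   read 1 → write 2, move →, go to s4
s4 | 1112[2]2   read 2 → write _, move →, go to s1
s1 | 1112_[2]   read 2 → write 1, move ←, go to s1
s1 | 1112[_]1
No transition is defined for (s1, _); M halts in state s1.

s1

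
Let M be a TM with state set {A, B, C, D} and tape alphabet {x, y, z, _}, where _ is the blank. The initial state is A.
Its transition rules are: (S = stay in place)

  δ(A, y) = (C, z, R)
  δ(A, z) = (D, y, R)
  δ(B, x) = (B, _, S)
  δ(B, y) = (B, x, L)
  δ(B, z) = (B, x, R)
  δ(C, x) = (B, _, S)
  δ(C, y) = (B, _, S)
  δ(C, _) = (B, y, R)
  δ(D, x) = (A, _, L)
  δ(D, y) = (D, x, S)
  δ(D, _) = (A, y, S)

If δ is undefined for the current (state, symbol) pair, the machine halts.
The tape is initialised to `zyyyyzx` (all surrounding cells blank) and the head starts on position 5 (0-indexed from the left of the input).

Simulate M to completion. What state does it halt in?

state=A head=5 tape=zyyyy[z]x_   (A,z)→(D,y,R)
state=D head=6 tape=zyyyyy[x]_   (D,x)→(A,_,L)
state=A head=5 tape=zyyyy[y]__   (A,y)→(C,z,R)
state=C head=6 tape=zyyyyz[_]_   (C,_)→(B,y,R)
state=B head=7 tape=zyyyyzy[_]
No transition is defined for (B, _); M halts in state B.

B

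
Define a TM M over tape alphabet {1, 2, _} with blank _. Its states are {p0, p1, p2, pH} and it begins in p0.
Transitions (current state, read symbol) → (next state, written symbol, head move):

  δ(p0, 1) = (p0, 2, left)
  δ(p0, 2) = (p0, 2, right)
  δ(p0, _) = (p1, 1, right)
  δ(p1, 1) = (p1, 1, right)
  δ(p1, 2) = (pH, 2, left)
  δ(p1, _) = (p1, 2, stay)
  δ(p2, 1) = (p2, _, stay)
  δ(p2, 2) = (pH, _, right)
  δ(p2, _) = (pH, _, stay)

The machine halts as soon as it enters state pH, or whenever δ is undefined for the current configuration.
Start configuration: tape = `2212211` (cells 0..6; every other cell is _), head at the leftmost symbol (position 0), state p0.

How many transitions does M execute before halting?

state=p0 head=0 tape=[2]212211__   (p0,2)→(p0,2,right)
state=p0 head=1 tape=2[2]12211__   (p0,2)→(p0,2,right)
state=p0 head=2 tape=22[1]2211__   (p0,1)→(p0,2,left)
state=p0 head=1 tape=2[2]22211__   (p0,2)→(p0,2,right)
state=p0 head=2 tape=22[2]2211__   (p0,2)→(p0,2,right)
state=p0 head=3 tape=222[2]211__   (p0,2)→(p0,2,right)
state=p0 head=4 tape=2222[2]11__   (p0,2)→(p0,2,right)
state=p0 head=5 tape=22222[1]1__   (p0,1)→(p0,2,left)
state=p0 head=4 tape=2222[2]21__   (p0,2)→(p0,2,right)
state=p0 head=5 tape=22222[2]1__   (p0,2)→(p0,2,right)
state=p0 head=6 tape=222222[1]__   (p0,1)→(p0,2,left)
state=p0 head=5 tape=22222[2]2__   (p0,2)→(p0,2,right)
state=p0 head=6 tape=222222[2]__   (p0,2)→(p0,2,right)
state=p0 head=7 tape=2222222[_]_   (p0,_)→(p1,1,right)
state=p1 head=8 tape=22222221[_]   (p1,_)→(p1,2,stay)
state=p1 head=8 tape=22222221[2]   (p1,2)→(pH,2,left)
state=pH head=7 tape=2222222[1]2
M halts after 16 transitions.

16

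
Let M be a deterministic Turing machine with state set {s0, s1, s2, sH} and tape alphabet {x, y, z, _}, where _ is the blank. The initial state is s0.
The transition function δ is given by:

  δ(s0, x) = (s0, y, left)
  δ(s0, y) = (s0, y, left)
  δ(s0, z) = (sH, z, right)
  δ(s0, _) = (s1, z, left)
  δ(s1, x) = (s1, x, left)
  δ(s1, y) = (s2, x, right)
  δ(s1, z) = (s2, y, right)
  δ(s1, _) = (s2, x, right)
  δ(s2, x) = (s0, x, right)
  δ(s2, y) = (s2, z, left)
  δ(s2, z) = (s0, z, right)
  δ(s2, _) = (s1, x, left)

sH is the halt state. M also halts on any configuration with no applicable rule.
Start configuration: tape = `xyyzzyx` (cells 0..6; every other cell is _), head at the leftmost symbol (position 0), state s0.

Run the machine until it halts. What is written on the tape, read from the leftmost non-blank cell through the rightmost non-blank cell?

s0 | __[x]yyzzyx   read x → write y, move left, go to s0
s0 | _[_]yyyzzyx   read _ → write z, move left, go to s1
s1 | [_]zyyyzzyx   read _ → write x, move right, go to s2
s2 | x[z]yyyzzyx   read z → write z, move right, go to s0
s0 | xz[y]yyzzyx   read y → write y, move left, go to s0
s0 | x[z]yyyzzyx   read z → write z, move right, go to sH
sH | xz[y]yyzzyx
The non-blank tape span at halt is xzyyyzzyx.

xzyyyzzyx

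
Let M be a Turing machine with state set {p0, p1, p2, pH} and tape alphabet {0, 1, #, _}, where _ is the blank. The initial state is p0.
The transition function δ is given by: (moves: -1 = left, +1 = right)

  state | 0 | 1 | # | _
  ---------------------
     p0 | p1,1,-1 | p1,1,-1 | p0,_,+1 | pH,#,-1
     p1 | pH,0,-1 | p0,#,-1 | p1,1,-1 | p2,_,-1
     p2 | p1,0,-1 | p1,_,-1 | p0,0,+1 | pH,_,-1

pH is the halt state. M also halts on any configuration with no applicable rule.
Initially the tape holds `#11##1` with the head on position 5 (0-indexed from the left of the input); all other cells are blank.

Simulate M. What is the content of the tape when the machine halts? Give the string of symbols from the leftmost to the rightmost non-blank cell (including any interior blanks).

p0 | ___#11##[1]   read 1 → write 1, move -1, go to p1
p1 | ___#11#[#]1   read # → write 1, move -1, go to p1
p1 | ___#11[#]11   read # → write 1, move -1, go to p1
p1 | ___#1[1]111   read 1 → write #, move -1, go to p0
p0 | ___#[1]#111   read 1 → write 1, move -1, go to p1
p1 | ___[#]1#111   read # → write 1, move -1, go to p1
p1 | __[_]11#111   read _ → write _, move -1, go to p2
p2 | _[_]_11#111   read _ → write _, move -1, go to pH
pH | [_]__11#111
The non-blank tape span at halt is 11#111.

11#111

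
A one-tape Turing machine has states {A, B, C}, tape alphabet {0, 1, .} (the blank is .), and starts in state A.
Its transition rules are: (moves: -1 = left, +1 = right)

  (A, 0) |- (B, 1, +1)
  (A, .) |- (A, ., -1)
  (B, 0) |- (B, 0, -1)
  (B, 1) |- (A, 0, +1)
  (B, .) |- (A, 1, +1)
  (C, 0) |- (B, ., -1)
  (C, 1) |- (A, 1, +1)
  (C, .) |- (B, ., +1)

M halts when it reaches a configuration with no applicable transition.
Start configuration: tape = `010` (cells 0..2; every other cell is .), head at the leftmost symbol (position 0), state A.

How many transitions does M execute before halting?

5

A | [0]10..   read 0 → write 1, move +1, go to B
B | 1[1]0..   read 1 → write 0, move +1, go to A
A | 10[0]..   read 0 → write 1, move +1, go to B
B | 101[.].   read . → write 1, move +1, go to A
A | 1011[.]   read . → write ., move -1, go to A
A | 101[1].
M halts after 5 transitions.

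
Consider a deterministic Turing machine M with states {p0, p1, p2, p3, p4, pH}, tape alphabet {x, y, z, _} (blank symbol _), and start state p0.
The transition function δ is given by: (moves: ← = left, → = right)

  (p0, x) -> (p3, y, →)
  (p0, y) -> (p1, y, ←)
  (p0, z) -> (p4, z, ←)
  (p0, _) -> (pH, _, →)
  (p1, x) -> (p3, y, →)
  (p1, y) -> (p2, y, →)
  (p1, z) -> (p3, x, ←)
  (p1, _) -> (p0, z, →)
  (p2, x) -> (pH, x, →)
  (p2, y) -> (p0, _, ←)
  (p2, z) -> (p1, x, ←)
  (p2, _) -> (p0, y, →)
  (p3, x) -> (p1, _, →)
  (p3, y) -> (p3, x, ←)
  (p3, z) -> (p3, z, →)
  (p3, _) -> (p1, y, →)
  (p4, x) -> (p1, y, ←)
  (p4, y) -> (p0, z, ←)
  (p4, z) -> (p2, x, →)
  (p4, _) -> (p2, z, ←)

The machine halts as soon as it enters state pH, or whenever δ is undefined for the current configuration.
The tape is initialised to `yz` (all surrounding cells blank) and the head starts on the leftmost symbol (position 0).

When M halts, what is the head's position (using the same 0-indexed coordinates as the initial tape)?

5

state=p0 head=0 tape=___[y]z____   (p0,y)→(p1,y,←)
state=p1 head=-1 tape=__[_]yz____   (p1,_)→(p0,z,→)
state=p0 head=0 tape=__z[y]z____   (p0,y)→(p1,y,←)
state=p1 head=-1 tape=__[z]yz____   (p1,z)→(p3,x,←)
state=p3 head=-2 tape=_[_]xyz____   (p3,_)→(p1,y,→)
state=p1 head=-1 tape=_y[x]yz____   (p1,x)→(p3,y,→)
state=p3 head=0 tape=_yy[y]z____   (p3,y)→(p3,x,←)
state=p3 head=-1 tape=_y[y]xz____   (p3,y)→(p3,x,←)
state=p3 head=-2 tape=_[y]xxz____   (p3,y)→(p3,x,←)
state=p3 head=-3 tape=[_]xxxz____   (p3,_)→(p1,y,→)
state=p1 head=-2 tape=y[x]xxz____   (p1,x)→(p3,y,→)
state=p3 head=-1 tape=yy[x]xz____   (p3,x)→(p1,_,→)
state=p1 head=0 tape=yy_[x]z____   (p1,x)→(p3,y,→)
state=p3 head=1 tape=yy_y[z]____   (p3,z)→(p3,z,→)
state=p3 head=2 tape=yy_yz[_]___   (p3,_)→(p1,y,→)
state=p1 head=3 tape=yy_yzy[_]__   (p1,_)→(p0,z,→)
state=p0 head=4 tape=yy_yzyz[_]_   (p0,_)→(pH,_,→)
state=pH head=5 tape=yy_yzyz_[_]
At halt the head is at cell 5.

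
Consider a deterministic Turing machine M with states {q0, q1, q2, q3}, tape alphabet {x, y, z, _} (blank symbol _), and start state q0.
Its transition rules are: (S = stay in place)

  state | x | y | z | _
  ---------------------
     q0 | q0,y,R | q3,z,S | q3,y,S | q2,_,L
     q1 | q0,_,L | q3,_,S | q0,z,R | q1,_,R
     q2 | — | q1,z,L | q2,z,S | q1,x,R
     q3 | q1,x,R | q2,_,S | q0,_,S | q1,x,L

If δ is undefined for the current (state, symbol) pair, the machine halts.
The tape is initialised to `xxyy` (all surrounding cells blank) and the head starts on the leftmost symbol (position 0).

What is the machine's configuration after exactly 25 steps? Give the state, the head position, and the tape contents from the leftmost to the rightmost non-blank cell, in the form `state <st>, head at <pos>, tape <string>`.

state=q0 head=0 tape=__[x]xyy   (q0,x)→(q0,y,R)
state=q0 head=1 tape=__y[x]yy   (q0,x)→(q0,y,R)
state=q0 head=2 tape=__yy[y]y   (q0,y)→(q3,z,S)
state=q3 head=2 tape=__yy[z]y   (q3,z)→(q0,_,S)
state=q0 head=2 tape=__yy[_]y   (q0,_)→(q2,_,L)
state=q2 head=1 tape=__y[y]_y   (q2,y)→(q1,z,L)
state=q1 head=0 tape=__[y]z_y   (q1,y)→(q3,_,S)
state=q3 head=0 tape=__[_]z_y   (q3,_)→(q1,x,L)
state=q1 head=-1 tape=_[_]xz_y   (q1,_)→(q1,_,R)
state=q1 head=0 tape=__[x]z_y   (q1,x)→(q0,_,L)
state=q0 head=-1 tape=_[_]_z_y   (q0,_)→(q2,_,L)
state=q2 head=-2 tape=[_]__z_y   (q2,_)→(q1,x,R)
state=q1 head=-1 tape=x[_]_z_y   (q1,_)→(q1,_,R)
state=q1 head=0 tape=x_[_]z_y   (q1,_)→(q1,_,R)
state=q1 head=1 tape=x__[z]_y   (q1,z)→(q0,z,R)
state=q0 head=2 tape=x__z[_]y   (q0,_)→(q2,_,L)
state=q2 head=1 tape=x__[z]_y   (q2,z)→(q2,z,S)
state=q2 head=1 tape=x__[z]_y   (q2,z)→(q2,z,S)
state=q2 head=1 tape=x__[z]_y   (q2,z)→(q2,z,S)
state=q2 head=1 tape=x__[z]_y   (q2,z)→(q2,z,S)
state=q2 head=1 tape=x__[z]_y   (q2,z)→(q2,z,S)
state=q2 head=1 tape=x__[z]_y   (q2,z)→(q2,z,S)
state=q2 head=1 tape=x__[z]_y   (q2,z)→(q2,z,S)
state=q2 head=1 tape=x__[z]_y   (q2,z)→(q2,z,S)
state=q2 head=1 tape=x__[z]_y   (q2,z)→(q2,z,S)
state=q2 head=1 tape=x__[z]_y
After 25 steps: state q2, head at 1, tape x__z_y.

state q2, head at 1, tape x__z_y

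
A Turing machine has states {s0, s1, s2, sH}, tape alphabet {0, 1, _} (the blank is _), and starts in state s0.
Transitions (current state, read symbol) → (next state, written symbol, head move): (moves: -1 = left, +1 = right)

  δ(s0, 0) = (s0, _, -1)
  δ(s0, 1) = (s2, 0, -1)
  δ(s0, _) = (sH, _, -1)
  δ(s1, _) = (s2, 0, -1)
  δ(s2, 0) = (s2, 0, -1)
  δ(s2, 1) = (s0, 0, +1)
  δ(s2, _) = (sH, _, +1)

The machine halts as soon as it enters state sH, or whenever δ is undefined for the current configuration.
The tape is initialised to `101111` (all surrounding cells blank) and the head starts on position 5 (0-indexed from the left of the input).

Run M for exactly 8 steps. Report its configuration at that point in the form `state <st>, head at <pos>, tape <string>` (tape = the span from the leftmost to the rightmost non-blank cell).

state s0, head at 1, tape 10

s0 | 10111[1]   read 1 → write 0, move -1, go to s2
s2 | 1011[1]0   read 1 → write 0, move +1, go to s0
s0 | 10110[0]   read 0 → write _, move -1, go to s0
s0 | 1011[0]_   read 0 → write _, move -1, go to s0
s0 | 101[1]__   read 1 → write 0, move -1, go to s2
s2 | 10[1]0__   read 1 → write 0, move +1, go to s0
s0 | 100[0]__   read 0 → write _, move -1, go to s0
s0 | 10[0]___   read 0 → write _, move -1, go to s0
s0 | 1[0]____
After 8 steps: state s0, head at 1, tape 10.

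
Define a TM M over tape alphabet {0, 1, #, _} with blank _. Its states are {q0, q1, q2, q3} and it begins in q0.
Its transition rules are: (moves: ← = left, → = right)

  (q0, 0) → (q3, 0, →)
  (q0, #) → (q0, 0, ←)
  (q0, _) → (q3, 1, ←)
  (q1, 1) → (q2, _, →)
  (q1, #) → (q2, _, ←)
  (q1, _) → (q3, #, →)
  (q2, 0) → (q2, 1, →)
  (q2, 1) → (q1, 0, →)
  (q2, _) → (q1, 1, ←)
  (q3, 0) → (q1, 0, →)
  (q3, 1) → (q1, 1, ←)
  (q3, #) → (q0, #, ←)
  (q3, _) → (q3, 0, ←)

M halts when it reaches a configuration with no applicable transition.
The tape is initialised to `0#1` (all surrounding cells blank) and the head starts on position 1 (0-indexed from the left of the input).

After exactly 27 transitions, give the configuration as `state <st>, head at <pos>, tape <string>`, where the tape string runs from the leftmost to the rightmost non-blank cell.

state q2, head at 4, tape 0__1_1

q0 | 0[#]1___   read # → write 0, move ←, go to q0
q0 | [0]01___   read 0 → write 0, move →, go to q3
q3 | 0[0]1___   read 0 → write 0, move →, go to q1
q1 | 00[1]___   read 1 → write _, move →, go to q2
q2 | 00_[_]__   read _ → write 1, move ←, go to q1
q1 | 00[_]1__   read _ → write #, move →, go to q3
q3 | 00#[1]__   read 1 → write 1, move ←, go to q1
q1 | 00[#]1__   read # → write _, move ←, go to q2
q2 | 0[0]_1__   read 0 → write 1, move →, go to q2
q2 | 01[_]1__   read _ → write 1, move ←, go to q1
q1 | 0[1]11__   read 1 → write _, move →, go to q2
q2 | 0_[1]1__   read 1 → write 0, move →, go to q1
q1 | 0_0[1]__   read 1 → write _, move →, go to q2
q2 | 0_0_[_]_   read _ → write 1, move ←, go to q1
q1 | 0_0[_]1_   read _ → write #, move →, go to q3
q3 | 0_0#[1]_   read 1 → write 1, move ←, go to q1
q1 | 0_0[#]1_   read # → write _, move ←, go to q2
q2 | 0_[0]_1_   read 0 → write 1, move →, go to q2
q2 | 0_1[_]1_   read _ → write 1, move ←, go to q1
q1 | 0_[1]11_   read 1 → write _, move →, go to q2
q2 | 0__[1]1_   read 1 → write 0, move →, go to q1
q1 | 0__0[1]_   read 1 → write _, move →, go to q2
q2 | 0__0_[_]   read _ → write 1, move ←, go to q1
q1 | 0__0[_]1   read _ → write #, move →, go to q3
q3 | 0__0#[1]   read 1 → write 1, move ←, go to q1
q1 | 0__0[#]1   read # → write _, move ←, go to q2
q2 | 0__[0]_1   read 0 → write 1, move →, go to q2
q2 | 0__1[_]1
After 27 steps: state q2, head at 4, tape 0__1_1.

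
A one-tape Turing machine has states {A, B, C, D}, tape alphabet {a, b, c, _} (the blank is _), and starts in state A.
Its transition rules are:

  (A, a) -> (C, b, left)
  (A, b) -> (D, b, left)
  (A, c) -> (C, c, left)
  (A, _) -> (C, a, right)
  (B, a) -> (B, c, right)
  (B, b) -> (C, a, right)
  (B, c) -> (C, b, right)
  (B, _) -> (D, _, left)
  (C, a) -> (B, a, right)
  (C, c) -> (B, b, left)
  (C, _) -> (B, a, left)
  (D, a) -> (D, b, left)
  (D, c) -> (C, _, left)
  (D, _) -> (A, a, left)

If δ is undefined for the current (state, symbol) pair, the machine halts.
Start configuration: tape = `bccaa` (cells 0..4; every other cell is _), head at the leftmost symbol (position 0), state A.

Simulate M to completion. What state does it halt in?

C

state=A head=0 tape=__[b]ccaa_   (A,b)→(D,b,left)
state=D head=-1 tape=_[_]bccaa_   (D,_)→(A,a,left)
state=A head=-2 tape=[_]abccaa_   (A,_)→(C,a,right)
state=C head=-1 tape=a[a]bccaa_   (C,a)→(B,a,right)
state=B head=0 tape=aa[b]ccaa_   (B,b)→(C,a,right)
state=C head=1 tape=aaa[c]caa_   (C,c)→(B,b,left)
state=B head=0 tape=aa[a]bcaa_   (B,a)→(B,c,right)
state=B head=1 tape=aac[b]caa_   (B,b)→(C,a,right)
state=C head=2 tape=aaca[c]aa_   (C,c)→(B,b,left)
state=B head=1 tape=aac[a]baa_   (B,a)→(B,c,right)
state=B head=2 tape=aacc[b]aa_   (B,b)→(C,a,right)
state=C head=3 tape=aacca[a]a_   (C,a)→(B,a,right)
state=B head=4 tape=aaccaa[a]_   (B,a)→(B,c,right)
state=B head=5 tape=aaccaac[_]   (B,_)→(D,_,left)
state=D head=4 tape=aaccaa[c]_   (D,c)→(C,_,left)
state=C head=3 tape=aacca[a]__   (C,a)→(B,a,right)
state=B head=4 tape=aaccaa[_]_   (B,_)→(D,_,left)
state=D head=3 tape=aacca[a]__   (D,a)→(D,b,left)
state=D head=2 tape=aacc[a]b__   (D,a)→(D,b,left)
state=D head=1 tape=aac[c]bb__   (D,c)→(C,_,left)
state=C head=0 tape=aa[c]_bb__   (C,c)→(B,b,left)
state=B head=-1 tape=a[a]b_bb__   (B,a)→(B,c,right)
state=B head=0 tape=ac[b]_bb__   (B,b)→(C,a,right)
state=C head=1 tape=aca[_]bb__   (C,_)→(B,a,left)
state=B head=0 tape=ac[a]abb__   (B,a)→(B,c,right)
state=B head=1 tape=acc[a]bb__   (B,a)→(B,c,right)
state=B head=2 tape=accc[b]b__   (B,b)→(C,a,right)
state=C head=3 tape=accca[b]__
No transition is defined for (C, b); M halts in state C.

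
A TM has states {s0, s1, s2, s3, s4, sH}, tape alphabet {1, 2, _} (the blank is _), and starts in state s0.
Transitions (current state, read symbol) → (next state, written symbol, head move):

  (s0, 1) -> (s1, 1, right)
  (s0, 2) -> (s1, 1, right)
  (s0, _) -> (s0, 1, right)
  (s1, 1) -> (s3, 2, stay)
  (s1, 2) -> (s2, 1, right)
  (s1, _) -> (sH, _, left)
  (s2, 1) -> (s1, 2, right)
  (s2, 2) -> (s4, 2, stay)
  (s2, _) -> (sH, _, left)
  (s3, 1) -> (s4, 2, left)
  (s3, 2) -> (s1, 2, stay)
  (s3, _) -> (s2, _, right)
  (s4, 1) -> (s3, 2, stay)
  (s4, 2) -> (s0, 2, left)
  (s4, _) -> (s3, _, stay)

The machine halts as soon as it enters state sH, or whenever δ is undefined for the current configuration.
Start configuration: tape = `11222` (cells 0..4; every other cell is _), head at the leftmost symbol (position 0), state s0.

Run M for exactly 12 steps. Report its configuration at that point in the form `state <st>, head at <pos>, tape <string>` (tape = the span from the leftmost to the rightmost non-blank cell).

state s2, head at 4, tape 11112

s0 | [1]1222   read 1 → write 1, move right, go to s1
s1 | 1[1]222   read 1 → write 2, move stay, go to s3
s3 | 1[2]222   read 2 → write 2, move stay, go to s1
s1 | 1[2]222   read 2 → write 1, move right, go to s2
s2 | 11[2]22   read 2 → write 2, move stay, go to s4
s4 | 11[2]22   read 2 → write 2, move left, go to s0
s0 | 1[1]222   read 1 → write 1, move right, go to s1
s1 | 11[2]22   read 2 → write 1, move right, go to s2
s2 | 111[2]2   read 2 → write 2, move stay, go to s4
s4 | 111[2]2   read 2 → write 2, move left, go to s0
s0 | 11[1]22   read 1 → write 1, move right, go to s1
s1 | 111[2]2   read 2 → write 1, move right, go to s2
s2 | 1111[2]
After 12 steps: state s2, head at 4, tape 11112.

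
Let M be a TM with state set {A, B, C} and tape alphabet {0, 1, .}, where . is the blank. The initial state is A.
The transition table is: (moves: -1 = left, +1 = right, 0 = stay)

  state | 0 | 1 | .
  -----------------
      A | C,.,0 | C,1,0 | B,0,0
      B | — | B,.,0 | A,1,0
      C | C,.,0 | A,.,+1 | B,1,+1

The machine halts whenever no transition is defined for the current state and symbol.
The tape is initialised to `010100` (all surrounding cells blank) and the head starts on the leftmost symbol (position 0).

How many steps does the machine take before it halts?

14

state=A head=0 tape=[0]10100   (A,0)→(C,.,0)
state=C head=0 tape=[.]10100   (C,.)→(B,1,+1)
state=B head=1 tape=1[1]0100   (B,1)→(B,.,0)
state=B head=1 tape=1[.]0100   (B,.)→(A,1,0)
state=A head=1 tape=1[1]0100   (A,1)→(C,1,0)
state=C head=1 tape=1[1]0100   (C,1)→(A,.,+1)
state=A head=2 tape=1.[0]100   (A,0)→(C,.,0)
state=C head=2 tape=1.[.]100   (C,.)→(B,1,+1)
state=B head=3 tape=1.1[1]00   (B,1)→(B,.,0)
state=B head=3 tape=1.1[.]00   (B,.)→(A,1,0)
state=A head=3 tape=1.1[1]00   (A,1)→(C,1,0)
state=C head=3 tape=1.1[1]00   (C,1)→(A,.,+1)
state=A head=4 tape=1.1.[0]0   (A,0)→(C,.,0)
state=C head=4 tape=1.1.[.]0   (C,.)→(B,1,+1)
state=B head=5 tape=1.1.1[0]
M halts after 14 transitions.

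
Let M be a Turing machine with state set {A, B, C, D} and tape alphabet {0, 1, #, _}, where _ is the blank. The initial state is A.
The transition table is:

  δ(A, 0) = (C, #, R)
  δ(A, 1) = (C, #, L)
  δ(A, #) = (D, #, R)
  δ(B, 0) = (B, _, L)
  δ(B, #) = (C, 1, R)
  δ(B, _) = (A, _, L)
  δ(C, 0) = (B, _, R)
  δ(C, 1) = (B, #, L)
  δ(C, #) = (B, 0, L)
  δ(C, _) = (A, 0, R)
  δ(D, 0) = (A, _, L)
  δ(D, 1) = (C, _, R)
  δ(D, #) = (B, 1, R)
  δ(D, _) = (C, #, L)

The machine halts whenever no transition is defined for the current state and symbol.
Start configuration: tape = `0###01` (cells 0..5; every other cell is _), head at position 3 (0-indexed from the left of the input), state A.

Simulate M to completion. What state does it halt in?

A | 0##[#]01   read # → write #, move R, go to D
D | 0###[0]1   read 0 → write _, move L, go to A
A | 0##[#]_1   read # → write #, move R, go to D
D | 0###[_]1   read _ → write #, move L, go to C
C | 0##[#]#1   read # → write 0, move L, go to B
B | 0#[#]0#1   read # → write 1, move R, go to C
C | 0#1[0]#1   read 0 → write _, move R, go to B
B | 0#1_[#]1   read # → write 1, move R, go to C
C | 0#1_1[1]   read 1 → write #, move L, go to B
B | 0#1_[1]#
No transition is defined for (B, 1); M halts in state B.

B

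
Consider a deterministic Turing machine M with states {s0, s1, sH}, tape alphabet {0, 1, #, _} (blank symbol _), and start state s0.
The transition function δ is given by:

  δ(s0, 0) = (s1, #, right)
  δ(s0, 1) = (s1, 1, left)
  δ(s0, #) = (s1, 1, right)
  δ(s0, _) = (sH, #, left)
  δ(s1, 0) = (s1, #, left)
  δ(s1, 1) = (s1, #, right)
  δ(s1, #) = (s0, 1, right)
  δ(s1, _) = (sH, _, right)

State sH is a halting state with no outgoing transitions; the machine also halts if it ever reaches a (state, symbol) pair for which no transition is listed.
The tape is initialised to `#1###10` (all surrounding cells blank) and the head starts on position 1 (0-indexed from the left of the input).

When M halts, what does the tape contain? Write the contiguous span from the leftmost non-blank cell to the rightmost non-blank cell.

s0 | #[1]###10__   read 1 → write 1, move left, go to s1
s1 | [#]1###10__   read # → write 1, move right, go to s0
s0 | 1[1]###10__   read 1 → write 1, move left, go to s1
s1 | [1]1###10__   read 1 → write #, move right, go to s1
s1 | #[1]###10__   read 1 → write #, move right, go to s1
s1 | ##[#]##10__   read # → write 1, move right, go to s0
s0 | ##1[#]#10__   read # → write 1, move right, go to s1
s1 | ##11[#]10__   read # → write 1, move right, go to s0
s0 | ##111[1]0__   read 1 → write 1, move left, go to s1
s1 | ##11[1]10__   read 1 → write #, move right, go to s1
s1 | ##11#[1]0__   read 1 → write #, move right, go to s1
s1 | ##11##[0]__   read 0 → write #, move left, go to s1
s1 | ##11#[#]#__   read # → write 1, move right, go to s0
s0 | ##11#1[#]__   read # → write 1, move right, go to s1
s1 | ##11#11[_]_   read _ → write _, move right, go to sH
sH | ##11#11_[_]
The non-blank tape span at halt is ##11#11.

##11#11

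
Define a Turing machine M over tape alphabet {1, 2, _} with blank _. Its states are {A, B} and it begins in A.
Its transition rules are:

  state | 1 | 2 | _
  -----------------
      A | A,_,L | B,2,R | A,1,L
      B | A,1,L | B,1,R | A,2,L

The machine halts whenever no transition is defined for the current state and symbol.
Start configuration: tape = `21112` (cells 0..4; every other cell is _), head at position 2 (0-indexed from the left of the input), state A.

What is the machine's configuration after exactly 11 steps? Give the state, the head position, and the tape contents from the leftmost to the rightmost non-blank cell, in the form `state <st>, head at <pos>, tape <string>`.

A | 21[1]12   read 1 → write _, move L, go to A
A | 2[1]_12   read 1 → write _, move L, go to A
A | [2]__12   read 2 → write 2, move R, go to B
B | 2[_]_12   read _ → write 2, move L, go to A
A | [2]2_12   read 2 → write 2, move R, go to B
B | 2[2]_12   read 2 → write 1, move R, go to B
B | 21[_]12   read _ → write 2, move L, go to A
A | 2[1]212   read 1 → write _, move L, go to A
A | [2]_212   read 2 → write 2, move R, go to B
B | 2[_]212   read _ → write 2, move L, go to A
A | [2]2212   read 2 → write 2, move R, go to B
B | 2[2]212
After 11 steps: state B, head at 1, tape 22212.

state B, head at 1, tape 22212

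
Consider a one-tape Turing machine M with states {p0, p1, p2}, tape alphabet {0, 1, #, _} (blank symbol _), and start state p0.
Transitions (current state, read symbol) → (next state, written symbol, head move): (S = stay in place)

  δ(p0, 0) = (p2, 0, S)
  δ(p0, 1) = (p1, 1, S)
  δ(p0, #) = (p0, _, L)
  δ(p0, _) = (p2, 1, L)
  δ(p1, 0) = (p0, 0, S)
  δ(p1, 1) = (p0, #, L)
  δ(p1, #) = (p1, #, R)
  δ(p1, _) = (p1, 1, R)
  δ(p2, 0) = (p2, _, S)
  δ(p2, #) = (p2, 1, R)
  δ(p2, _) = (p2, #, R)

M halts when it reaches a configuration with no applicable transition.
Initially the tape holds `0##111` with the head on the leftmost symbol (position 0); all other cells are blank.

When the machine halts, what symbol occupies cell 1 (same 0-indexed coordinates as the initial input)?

1

state=p0 head=0 tape=[0]##111   (p0,0)→(p2,0,S)
state=p2 head=0 tape=[0]##111   (p2,0)→(p2,_,S)
state=p2 head=0 tape=[_]##111   (p2,_)→(p2,#,R)
state=p2 head=1 tape=#[#]#111   (p2,#)→(p2,1,R)
state=p2 head=2 tape=#1[#]111   (p2,#)→(p2,1,R)
state=p2 head=3 tape=#11[1]11
Cell 1 holds 1 when M halts.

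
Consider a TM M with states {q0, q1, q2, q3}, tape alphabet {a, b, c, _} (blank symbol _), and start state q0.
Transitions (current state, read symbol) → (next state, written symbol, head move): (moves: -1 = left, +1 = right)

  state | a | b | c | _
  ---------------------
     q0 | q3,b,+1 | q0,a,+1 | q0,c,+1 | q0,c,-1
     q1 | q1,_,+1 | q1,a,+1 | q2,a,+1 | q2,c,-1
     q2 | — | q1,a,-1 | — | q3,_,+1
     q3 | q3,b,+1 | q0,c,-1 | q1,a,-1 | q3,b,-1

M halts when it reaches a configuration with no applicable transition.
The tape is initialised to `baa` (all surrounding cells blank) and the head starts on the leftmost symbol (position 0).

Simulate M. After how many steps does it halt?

q0 | [b]aa___   read b → write a, move +1, go to q0
q0 | a[a]a___   read a → write b, move +1, go to q3
q3 | ab[a]___   read a → write b, move +1, go to q3
q3 | abb[_]__   read _ → write b, move -1, go to q3
q3 | ab[b]b__   read b → write c, move -1, go to q0
q0 | a[b]cb__   read b → write a, move +1, go to q0
q0 | aa[c]b__   read c → write c, move +1, go to q0
q0 | aac[b]__   read b → write a, move +1, go to q0
q0 | aaca[_]_   read _ → write c, move -1, go to q0
q0 | aac[a]c_   read a → write b, move +1, go to q3
q3 | aacb[c]_   read c → write a, move -1, go to q1
q1 | aac[b]a_   read b → write a, move +1, go to q1
q1 | aaca[a]_   read a → write _, move +1, go to q1
q1 | aaca_[_]   read _ → write c, move -1, go to q2
q2 | aaca[_]c   read _ → write _, move +1, go to q3
q3 | aaca_[c]   read c → write a, move -1, go to q1
q1 | aaca[_]a   read _ → write c, move -1, go to q2
q2 | aac[a]ca
M halts after 17 transitions.

17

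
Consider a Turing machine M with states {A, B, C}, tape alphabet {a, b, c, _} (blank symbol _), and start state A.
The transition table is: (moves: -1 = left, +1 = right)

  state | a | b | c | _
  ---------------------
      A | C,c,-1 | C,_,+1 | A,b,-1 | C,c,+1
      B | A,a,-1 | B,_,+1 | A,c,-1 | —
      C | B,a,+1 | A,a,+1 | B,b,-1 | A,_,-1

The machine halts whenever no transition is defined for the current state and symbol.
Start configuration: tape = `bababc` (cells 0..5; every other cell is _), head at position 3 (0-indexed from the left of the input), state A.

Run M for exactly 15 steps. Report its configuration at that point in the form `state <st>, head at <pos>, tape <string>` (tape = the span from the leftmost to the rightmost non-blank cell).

state C, head at -2, tape cb_cbcbbc

state=A head=3 tape=___bab[a]bc   (A,a)→(C,c,-1)
state=C head=2 tape=___ba[b]cbc   (C,b)→(A,a,+1)
state=A head=3 tape=___baa[c]bc   (A,c)→(A,b,-1)
state=A head=2 tape=___ba[a]bbc   (A,a)→(C,c,-1)
state=C head=1 tape=___b[a]cbbc   (C,a)→(B,a,+1)
state=B head=2 tape=___ba[c]bbc   (B,c)→(A,c,-1)
state=A head=1 tape=___b[a]cbbc   (A,a)→(C,c,-1)
state=C head=0 tape=___[b]ccbbc   (C,b)→(A,a,+1)
state=A head=1 tape=___a[c]cbbc   (A,c)→(A,b,-1)
state=A head=0 tape=___[a]bcbbc   (A,a)→(C,c,-1)
state=C head=-1 tape=__[_]cbcbbc   (C,_)→(A,_,-1)
state=A head=-2 tape=_[_]_cbcbbc   (A,_)→(C,c,+1)
state=C head=-1 tape=_c[_]cbcbbc   (C,_)→(A,_,-1)
state=A head=-2 tape=_[c]_cbcbbc   (A,c)→(A,b,-1)
state=A head=-3 tape=[_]b_cbcbbc   (A,_)→(C,c,+1)
state=C head=-2 tape=c[b]_cbcbbc
After 15 steps: state C, head at -2, tape cb_cbcbbc.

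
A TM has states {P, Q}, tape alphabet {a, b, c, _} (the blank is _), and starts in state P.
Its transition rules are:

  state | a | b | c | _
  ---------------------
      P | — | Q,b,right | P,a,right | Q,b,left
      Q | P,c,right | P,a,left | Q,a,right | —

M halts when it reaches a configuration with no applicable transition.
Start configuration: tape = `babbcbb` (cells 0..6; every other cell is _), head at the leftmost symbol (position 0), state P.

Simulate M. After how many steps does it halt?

state=P head=0 tape=[b]abbcbb_   (P,b)→(Q,b,right)
state=Q head=1 tape=b[a]bbcbb_   (Q,a)→(P,c,right)
state=P head=2 tape=bc[b]bcbb_   (P,b)→(Q,b,right)
state=Q head=3 tape=bcb[b]cbb_   (Q,b)→(P,a,left)
state=P head=2 tape=bc[b]acbb_   (P,b)→(Q,b,right)
state=Q head=3 tape=bcb[a]cbb_   (Q,a)→(P,c,right)
state=P head=4 tape=bcbc[c]bb_   (P,c)→(P,a,right)
state=P head=5 tape=bcbca[b]b_   (P,b)→(Q,b,right)
state=Q head=6 tape=bcbcab[b]_   (Q,b)→(P,a,left)
state=P head=5 tape=bcbca[b]a_   (P,b)→(Q,b,right)
state=Q head=6 tape=bcbcab[a]_   (Q,a)→(P,c,right)
state=P head=7 tape=bcbcabc[_]   (P,_)→(Q,b,left)
state=Q head=6 tape=bcbcab[c]b   (Q,c)→(Q,a,right)
state=Q head=7 tape=bcbcaba[b]   (Q,b)→(P,a,left)
state=P head=6 tape=bcbcab[a]a
M halts after 14 transitions.

14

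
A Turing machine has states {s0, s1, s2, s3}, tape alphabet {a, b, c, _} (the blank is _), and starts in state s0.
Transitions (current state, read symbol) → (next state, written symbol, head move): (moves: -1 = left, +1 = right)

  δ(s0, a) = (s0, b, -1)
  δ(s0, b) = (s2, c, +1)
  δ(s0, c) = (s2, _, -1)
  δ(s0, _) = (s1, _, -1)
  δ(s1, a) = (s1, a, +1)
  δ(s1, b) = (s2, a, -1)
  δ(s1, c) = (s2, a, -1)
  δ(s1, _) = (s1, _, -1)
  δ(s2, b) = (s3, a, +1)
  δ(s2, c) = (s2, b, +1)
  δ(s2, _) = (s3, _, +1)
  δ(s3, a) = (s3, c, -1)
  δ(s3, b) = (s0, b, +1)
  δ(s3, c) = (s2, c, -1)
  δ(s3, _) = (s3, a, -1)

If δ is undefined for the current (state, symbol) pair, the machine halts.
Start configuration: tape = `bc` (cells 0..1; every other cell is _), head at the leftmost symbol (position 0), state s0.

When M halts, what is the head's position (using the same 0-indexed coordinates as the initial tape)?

2

state=s0 head=0 tape=[b]c____   (s0,b)→(s2,c,+1)
state=s2 head=1 tape=c[c]____   (s2,c)→(s2,b,+1)
state=s2 head=2 tape=cb[_]___   (s2,_)→(s3,_,+1)
state=s3 head=3 tape=cb_[_]__   (s3,_)→(s3,a,-1)
state=s3 head=2 tape=cb[_]a__   (s3,_)→(s3,a,-1)
state=s3 head=1 tape=c[b]aa__   (s3,b)→(s0,b,+1)
state=s0 head=2 tape=cb[a]a__   (s0,a)→(s0,b,-1)
state=s0 head=1 tape=c[b]ba__   (s0,b)→(s2,c,+1)
state=s2 head=2 tape=cc[b]a__   (s2,b)→(s3,a,+1)
state=s3 head=3 tape=cca[a]__   (s3,a)→(s3,c,-1)
state=s3 head=2 tape=cc[a]c__   (s3,a)→(s3,c,-1)
state=s3 head=1 tape=c[c]cc__   (s3,c)→(s2,c,-1)
state=s2 head=0 tape=[c]ccc__   (s2,c)→(s2,b,+1)
state=s2 head=1 tape=b[c]cc__   (s2,c)→(s2,b,+1)
state=s2 head=2 tape=bb[c]c__   (s2,c)→(s2,b,+1)
state=s2 head=3 tape=bbb[c]__   (s2,c)→(s2,b,+1)
state=s2 head=4 tape=bbbb[_]_   (s2,_)→(s3,_,+1)
state=s3 head=5 tape=bbbb_[_]   (s3,_)→(s3,a,-1)
state=s3 head=4 tape=bbbb[_]a   (s3,_)→(s3,a,-1)
state=s3 head=3 tape=bbb[b]aa   (s3,b)→(s0,b,+1)
state=s0 head=4 tape=bbbb[a]a   (s0,a)→(s0,b,-1)
state=s0 head=3 tape=bbb[b]ba   (s0,b)→(s2,c,+1)
state=s2 head=4 tape=bbbc[b]a   (s2,b)→(s3,a,+1)
state=s3 head=5 tape=bbbca[a]   (s3,a)→(s3,c,-1)
state=s3 head=4 tape=bbbc[a]c   (s3,a)→(s3,c,-1)
state=s3 head=3 tape=bbb[c]cc   (s3,c)→(s2,c,-1)
state=s2 head=2 tape=bb[b]ccc   (s2,b)→(s3,a,+1)
state=s3 head=3 tape=bba[c]cc   (s3,c)→(s2,c,-1)
state=s2 head=2 tape=bb[a]ccc
At halt the head is at cell 2.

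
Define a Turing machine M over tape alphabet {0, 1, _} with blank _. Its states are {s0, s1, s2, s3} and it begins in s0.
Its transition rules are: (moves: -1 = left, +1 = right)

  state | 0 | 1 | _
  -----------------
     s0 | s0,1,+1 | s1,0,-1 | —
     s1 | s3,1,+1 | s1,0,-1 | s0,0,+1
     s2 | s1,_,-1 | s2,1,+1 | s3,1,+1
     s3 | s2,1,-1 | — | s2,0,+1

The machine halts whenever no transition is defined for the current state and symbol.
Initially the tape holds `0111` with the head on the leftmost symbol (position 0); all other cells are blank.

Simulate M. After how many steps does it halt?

s0 | __[0]111   read 0 → write 1, move +1, go to s0
s0 | __1[1]11   read 1 → write 0, move -1, go to s1
s1 | __[1]011   read 1 → write 0, move -1, go to s1
s1 | _[_]0011   read _ → write 0, move +1, go to s0
s0 | _0[0]011   read 0 → write 1, move +1, go to s0
s0 | _01[0]11   read 0 → write 1, move +1, go to s0
s0 | _011[1]1   read 1 → write 0, move -1, go to s1
s1 | _01[1]01   read 1 → write 0, move -1, go to s1
s1 | _0[1]001   read 1 → write 0, move -1, go to s1
s1 | _[0]0001   read 0 → write 1, move +1, go to s3
s3 | _1[0]001   read 0 → write 1, move -1, go to s2
s2 | _[1]1001   read 1 → write 1, move +1, go to s2
s2 | _1[1]001   read 1 → write 1, move +1, go to s2
s2 | _11[0]01   read 0 → write _, move -1, go to s1
s1 | _1[1]_01   read 1 → write 0, move -1, go to s1
s1 | _[1]0_01   read 1 → write 0, move -1, go to s1
s1 | [_]00_01   read _ → write 0, move +1, go to s0
s0 | 0[0]0_01   read 0 → write 1, move +1, go to s0
s0 | 01[0]_01   read 0 → write 1, move +1, go to s0
s0 | 011[_]01
M halts after 19 transitions.

19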